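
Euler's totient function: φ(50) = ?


Factor n: 50 = 2 × 5^2
φ(n) = n · ∏(1 - 1/p) over distinct primes p | n
φ(50) = 50 · (1 - 1/2) · (1 - 1/5) = 20

φ(50) = 20


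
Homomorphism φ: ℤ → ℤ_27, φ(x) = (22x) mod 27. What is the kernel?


Kernel = preimage of identity
ker(φ) = {x ∈ ℤ : 22x ≡ 0 (mod 27)}. gcd(22,27) = 1, so 22x ≡ 0 (mod 27) ⟺ x ≡ 0 (mod 27/1 = 27). Hence ker(φ) = 27ℤ

ker(φ) = 27ℤ


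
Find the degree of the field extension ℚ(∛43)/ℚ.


∛43 has minimal polynomial x³ - 43 (irreducible over ℚ since 43 is not a perfect cube)

[ℚ(∛43)/ℚ] = 3


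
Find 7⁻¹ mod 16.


Use the extended Euclidean algorithm to write 1 = 7·s + 16·t; then s mod 16 is the inverse.
Euclidean algorithm:
  7 = 0·16 + 7
  16 = 2·7 + 2
  7 = 3·2 + 1
  2 = 2·1 + 0
gcd(7,16) = 1
Back-substitution gives: 7·(7) + 16·(-3) = 1
So 7⁻¹ ≡ 7 ≡ 7 (mod 16)
Check: 7 × 7 = 49 ≡ 1 (mod 16) ✓

7⁻¹ ≡ 7 (mod 16)


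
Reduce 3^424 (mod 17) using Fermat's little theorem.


Fermat's little theorem: if p is prime and gcd(a,p)=1, then a^(p-1) ≡ 1 (mod p)
p = 17 is prime, gcd(3,17) = 1
Reduce exponent: 424 mod 16 = 8
So 3^424 ≡ 3^8 (mod 17)
3^8 mod 17 = 16

3^424 ≡ 16 (mod 17)


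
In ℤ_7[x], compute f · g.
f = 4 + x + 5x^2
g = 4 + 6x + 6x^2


Expand and collect like terms; reduce coefficients mod 7:
x^0: 4·4 = 16 ≡ 2 (mod 7)
x^1: 4·6 + 1·4 = 28 ≡ 0 (mod 7)
x^2: 4·6 + 1·6 + 5·4 = 50 ≡ 1 (mod 7)
x^3: 1·6 + 5·6 = 36 ≡ 1 (mod 7)
x^4: 5·6 = 30 ≡ 2 (mod 7)
Result: 2 + x^2 + x^3 + 2x^4

f · g = 2 + x^2 + x^3 + 2x^4


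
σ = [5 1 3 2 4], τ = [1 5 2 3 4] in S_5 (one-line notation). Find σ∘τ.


σ∘τ: apply τ first, then σ
1 →τ 1 →σ 5
2 →τ 5 →σ 4
3 →τ 2 →σ 1
4 →τ 3 →σ 3
5 →τ 4 →σ 2

σ∘τ = [5 4 1 3 2]


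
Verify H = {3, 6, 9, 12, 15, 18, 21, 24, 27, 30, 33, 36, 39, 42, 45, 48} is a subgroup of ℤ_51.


Subgroup test for H = {3, 6, 9, 12, 15, 18, 21, 24, 27, 30, 33, 36, 39, 42, 45, 48} in (ℤ_51, +):
(1) 0 ∈ H? No
(2) Closure: for all a,b ∈ H, (a+b) mod 51 ∈ H? No  [counterexample: 3 + 48 = 0 ∉ H]
(3) Inverses: for all a ∈ H, -a mod 51 ∈ H? Yes

No, H is not a subgroup of ℤ_51


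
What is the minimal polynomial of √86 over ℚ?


√86 satisfies x² - 86 = 0, irreducible over ℚ since 86 is squarefree

Minimal polynomial: x² - 86


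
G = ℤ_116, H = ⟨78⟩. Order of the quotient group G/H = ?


|⟨78⟩| = n / gcd(78, 116) = 116 / 2 = 58
H is normal (ℤ_116 is abelian).
|G/H| = |G| / |H| = 116 / 58 = 2

|G/H| = 2


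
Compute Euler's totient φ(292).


Factor n: 292 = 2^2 × 73
φ(n) = n · ∏(1 - 1/p) over distinct primes p | n
φ(292) = 292 · (1 - 1/2) · (1 - 1/73) = 144

φ(292) = 144


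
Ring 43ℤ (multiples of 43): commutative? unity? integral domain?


43ℤ is a commutative ring under +,× but has no multiplicative identity (1 ∉ 43ℤ); it has no zero divisors, but without unity it is not an integral domain
Commutative: Yes
Integral domain: No
Has unity: No

43ℤ (multiples of 43): Commutative=Yes, Unity=No


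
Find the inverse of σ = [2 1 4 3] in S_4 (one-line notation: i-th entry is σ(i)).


To find σ⁻¹, swap domain and range:
σ(1) = 2 → σ⁻¹(2) = 1
σ(2) = 1 → σ⁻¹(1) = 2
σ(3) = 4 → σ⁻¹(4) = 3
σ(4) = 3 → σ⁻¹(3) = 4

σ⁻¹ = [2 1 4 3]


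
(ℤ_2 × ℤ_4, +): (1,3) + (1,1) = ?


Operation: componentwise addition mod (2, 4)
(1,3) + (1,1) = ((a₁+b₁) mod 2, (a₂+b₂) mod 4) with a = (1,3), b = (1,1)

(1,3) + (1,1) = (0,0)


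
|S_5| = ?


|S_n| = n! (number of permutations of n symbols)
|S_5| = 5! = 120

|S_5| = 120


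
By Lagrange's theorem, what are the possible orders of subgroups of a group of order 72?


Lagrange's theorem: |H| divides |G|
|G| = 72
Divisors of 72: 1, 2, 3, 4, 6, 8, 9, 12, 18, 24, 36, 72

Possible subgroup orders: {1, 2, 3, 4, 6, 8, 9, 12, 18, 24, 36, 72}


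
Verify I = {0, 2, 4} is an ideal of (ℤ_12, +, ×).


Check ideal conditions for I = {0, 2, 4} in ℤ_12:
(1) I is an additive subgroup? No
(2) For r ∈ ℤ_12 and a ∈ I: r·a ∈ I? No  [counterexample: r=2, a=4, r·a mod 12 = 8 ∉ I]

No, I is not an ideal of ℤ_12


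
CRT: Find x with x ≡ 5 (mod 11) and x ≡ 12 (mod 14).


m₁ = 11, m₂ = 14, gcd = 1, so CRT applies. M = m₁·m₂ = 154
Let M₁ = M/m₁ = 14, M₂ = M/m₂ = 11
Find y₁ ≡ M₁⁻¹ (mod m₁): 14⁻¹ ≡ 4 (mod 11)
Find y₂ ≡ M₂⁻¹ (mod m₂): 11⁻¹ ≡ 9 (mod 14)
x = a₁·M₁·y₁ + a₂·M₂·y₂ = 5·14·4 + 12·11·9 = 1468
Reduce mod 154: x ≡ 82
Check: 82 mod 11 = 5 ✓, 82 mod 14 = 12 ✓

x ≡ 82 (mod 154)


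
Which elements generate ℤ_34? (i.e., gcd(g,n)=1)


g generates ℤ_n iff gcd(g,n) = 1
Prime factors of 34: 2, 17
Generators are g ∈ {1,...,33} not divisible by any of these primes.
Generators: {1, 3, 5, 7, 9, 11, 13, 15, 19, 21, 23, 25, 27, 29, 31, 33}
Number of generators = φ(34) = 16

Generators of ℤ_34 = {1, 3, 5, 7, 9, 11, 13, 15, 19, 21, 23, 25, 27, 29, 31, 33}


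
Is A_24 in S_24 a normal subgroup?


H = A_24 in S_24
A_24 has index 2 in S_24, and every subgroup of index 2 is normal

Yes, normal subgroup


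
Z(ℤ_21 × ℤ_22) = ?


Z(G) = {g ∈ G | gx = xg for all x ∈ G}
Direct product of abelian groups is abelian, so Z(G) = G

Z(ℤ_21 × ℤ_22) = ℤ_21 × ℤ_22


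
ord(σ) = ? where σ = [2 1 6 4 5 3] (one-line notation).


Cycle decomposition: (1 2) (3 6)
Cycle lengths: 2, 2
Order = lcm(2, 2) = 2

ord(σ) = 2


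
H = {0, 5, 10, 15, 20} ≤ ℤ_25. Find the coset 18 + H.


18 + H = {18 + h (mod 25) : h ∈ H}
18+0=18, 18+5=23, 18+10=3, 18+15=8, 18+20=13
18 + H = {3, 8, 13, 18, 23} = 3 + H

18 + H = {3, 8, 13, 18, 23}


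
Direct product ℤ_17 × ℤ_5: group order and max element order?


|ℤ_17 × ℤ_5| = 17 × 5 = 85
Max element order = lcm(17,5) = 85
Cyclic? Yes (gcd=1)

|ℤ_17×ℤ_5| = 85, max element order = 85


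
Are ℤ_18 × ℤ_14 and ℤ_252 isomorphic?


Comparing ℤ_18 × ℤ_14 and ℤ_252:
gcd(18,14) = 2 ≠ 1. Max element order in ℤ_18×ℤ_14 is lcm(18,14) = 126 < 252, so it has no element of order 252

No, ℤ_18 × ℤ_14 ≇ ℤ_252


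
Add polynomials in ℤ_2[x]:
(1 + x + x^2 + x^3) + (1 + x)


Add coefficients mod 2:
x^0: 1 + 1 = 0 (mod 2)
x^1: 1 + 1 = 0 (mod 2)
x^2: 1 + 0 = 1 (mod 2)
x^3: 1 + 0 = 1 (mod 2)
Result: x^2 + x^3

f + g = x^2 + x^3


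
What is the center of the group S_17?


Z(G) = {g ∈ G | gx = xg for all x ∈ G}
S_n is non-abelian for n ≥ 3; Z(S_17) is trivial

Z(S_17) = {e}


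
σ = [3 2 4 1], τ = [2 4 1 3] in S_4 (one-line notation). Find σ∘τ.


σ∘τ: apply τ first, then σ
1 →τ 2 →σ 2
2 →τ 4 →σ 1
3 →τ 1 →σ 3
4 →τ 3 →σ 4

σ∘τ = [2 1 3 4]


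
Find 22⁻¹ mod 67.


Use the extended Euclidean algorithm to write 1 = 22·s + 67·t; then s mod 67 is the inverse.
Euclidean algorithm:
  22 = 0·67 + 22
  67 = 3·22 + 1
  22 = 22·1 + 0
gcd(22,67) = 1
Back-substitution gives: 22·(-3) + 67·(1) = 1
So 22⁻¹ ≡ -3 ≡ 64 (mod 67)
Check: 22 × 64 = 1408 ≡ 1 (mod 67) ✓

22⁻¹ ≡ 64 (mod 67)


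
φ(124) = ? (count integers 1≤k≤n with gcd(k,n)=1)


Factor n: 124 = 2^2 × 31
φ(n) = n · ∏(1 - 1/p) over distinct primes p | n
φ(124) = 124 · (1 - 1/2) · (1 - 1/31) = 60

φ(124) = 60


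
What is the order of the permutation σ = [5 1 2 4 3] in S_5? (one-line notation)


Cycle decomposition: (1 5 3 2)
Cycle lengths: 4
Order = lcm(4) = 4

ord(σ) = 4


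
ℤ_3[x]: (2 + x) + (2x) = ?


Add coefficients mod 3:
x^0: 2 + 0 = 2 (mod 3)
x^1: 1 + 2 = 0 (mod 3)
Result: 2

f + g = 2


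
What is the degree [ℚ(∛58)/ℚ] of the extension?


∛58 has minimal polynomial x³ - 58 (irreducible over ℚ since 58 is not a perfect cube)

[ℚ(∛58)/ℚ] = 3


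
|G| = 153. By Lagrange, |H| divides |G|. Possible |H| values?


Lagrange's theorem: |H| divides |G|
|G| = 153
Divisors of 153: 1, 3, 9, 17, 51, 153

Possible subgroup orders: {1, 3, 9, 17, 51, 153}


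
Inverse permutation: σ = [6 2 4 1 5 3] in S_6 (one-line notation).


To find σ⁻¹, swap domain and range:
σ(1) = 6 → σ⁻¹(6) = 1
σ(2) = 2 → σ⁻¹(2) = 2
σ(3) = 4 → σ⁻¹(4) = 3
σ(4) = 1 → σ⁻¹(1) = 4
σ(5) = 5 → σ⁻¹(5) = 5
σ(6) = 3 → σ⁻¹(3) = 6

σ⁻¹ = [4 2 6 3 5 1]


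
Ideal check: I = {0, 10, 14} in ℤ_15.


Check ideal conditions for I = {0, 10, 14} in ℤ_15:
(1) I is an additive subgroup? No
(2) For r ∈ ℤ_15 and a ∈ I: r·a ∈ I? No  [counterexample: r=2, a=10, r·a mod 15 = 5 ∉ I]

No, I is not an ideal of ℤ_15


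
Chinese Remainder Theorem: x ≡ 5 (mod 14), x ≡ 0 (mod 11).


m₁ = 14, m₂ = 11, gcd = 1, so CRT applies. M = m₁·m₂ = 154
Let M₁ = M/m₁ = 11, M₂ = M/m₂ = 14
Find y₁ ≡ M₁⁻¹ (mod m₁): 11⁻¹ ≡ 9 (mod 14)
Find y₂ ≡ M₂⁻¹ (mod m₂): 14⁻¹ ≡ 4 (mod 11)
x = a₁·M₁·y₁ + a₂·M₂·y₂ = 5·11·9 + 0·14·4 = 495
Reduce mod 154: x ≡ 33
Check: 33 mod 14 = 5 ✓, 33 mod 11 = 0 ✓

x ≡ 33 (mod 154)


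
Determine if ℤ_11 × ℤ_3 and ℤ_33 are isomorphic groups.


Comparing ℤ_11 × ℤ_3 and ℤ_33:
gcd(11,3) = 1, so ℤ_11 × ℤ_3 ≅ ℤ_33 (CRT)

Yes, ℤ_11 × ℤ_3 ≅ ℤ_33


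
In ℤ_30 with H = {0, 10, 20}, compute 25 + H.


25 + H = {25 + h (mod 30) : h ∈ H}
25+0=25, 25+10=5, 25+20=15
25 + H = {5, 15, 25} = 5 + H

25 + H = {5, 15, 25}


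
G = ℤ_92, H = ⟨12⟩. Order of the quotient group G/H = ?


|⟨12⟩| = n / gcd(12, 92) = 92 / 4 = 23
H is normal (ℤ_92 is abelian).
|G/H| = |G| / |H| = 92 / 23 = 4

|G/H| = 4


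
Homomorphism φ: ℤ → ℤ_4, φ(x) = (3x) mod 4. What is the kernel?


Kernel = preimage of identity
ker(φ) = {x ∈ ℤ : 3x ≡ 0 (mod 4)}. gcd(3,4) = 1, so 3x ≡ 0 (mod 4) ⟺ x ≡ 0 (mod 4/1 = 4). Hence ker(φ) = 4ℤ

ker(φ) = 4ℤ


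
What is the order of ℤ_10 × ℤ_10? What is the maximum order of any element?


|ℤ_10 × ℤ_10| = 10 × 10 = 100
Max element order = lcm(10,10) = 10
Cyclic? No (gcd=10)

|ℤ_10×ℤ_10| = 100, max element order = 10


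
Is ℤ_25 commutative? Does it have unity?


ℤ_25 is a commutative ring with unity 1; 25 = 5×5 is composite, so 5·5 ≡ 0 gives zero divisors (not an integral domain)
Commutative: Yes
Integral domain: No
Has unity: Yes

ℤ_25: Commutative=Yes, Unity=Yes


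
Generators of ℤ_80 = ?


g generates ℤ_n iff gcd(g,n) = 1
Prime factors of 80: 2, 5
Generators are g ∈ {1,...,79} not divisible by any of these primes.
Generators: {1, 3, 7, 9, 11, 13, 17, 19, 21, 23, 27, 29, 31, 33, 37, 39, 41, 43, 47, 49, 51, 53, 57, 59, 61, 63, 67, 69, 71, 73, 77, 79}
Number of generators = φ(80) = 32

Generators of ℤ_80 = {1, 3, 7, 9, 11, 13, 17, 19, 21, 23, 27, 29, 31, 33, 37, 39, 41, 43, 47, 49, 51, 53, 57, 59, 61, 63, 67, 69, 71, 73, 77, 79}


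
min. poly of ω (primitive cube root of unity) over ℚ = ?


ω satisfies x² + x + 1 = 0 (the cyclotomic polynomial Φ₃)

Minimal polynomial: x² + x + 1


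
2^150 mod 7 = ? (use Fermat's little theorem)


Fermat's little theorem: if p is prime and gcd(a,p)=1, then a^(p-1) ≡ 1 (mod p)
p = 7 is prime, gcd(2,7) = 1
Reduce exponent: 150 mod 6 = 0
So 2^150 ≡ 2^0 (mod 7)
2^0 = 1

2^150 ≡ 1 (mod 7)


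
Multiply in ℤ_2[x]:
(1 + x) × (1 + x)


Expand and collect like terms; reduce coefficients mod 2:
x^0: 1·1 = 1 ≡ 1 (mod 2)
x^1: 1·1 + 1·1 = 2 ≡ 0 (mod 2)
x^2: 1·1 = 1 ≡ 1 (mod 2)
Result: 1 + x^2

f · g = 1 + x^2


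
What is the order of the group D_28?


|D_n| = 2n (n rotations and n reflections)
|D_28| = 2×28 = 56

|D_28| = 56


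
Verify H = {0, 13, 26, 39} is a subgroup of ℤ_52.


Subgroup test for H = {0, 13, 26, 39} in (ℤ_52, +):
(1) 0 ∈ H? Yes
(2) Closure: for all a,b ∈ H, (a+b) mod 52 ∈ H? Yes
(3) Inverses: for all a ∈ H, -a mod 52 ∈ H? Yes

Yes, H is a subgroup of ℤ_52


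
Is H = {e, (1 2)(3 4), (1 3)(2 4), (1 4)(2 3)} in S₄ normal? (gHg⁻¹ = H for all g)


H = {e, (1 2)(3 4), (1 3)(2 4), (1 4)(2 3)} in S₄
This is the Klein four-group V₄; it is normal in S₄ (it is a union of conjugacy classes)

Yes, normal subgroup


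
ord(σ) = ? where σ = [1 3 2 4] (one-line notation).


Cycle decomposition: (2 3)
Cycle lengths: 2
Order = lcm(2) = 2

ord(σ) = 2


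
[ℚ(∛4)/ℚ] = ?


∛4 has minimal polynomial x³ - 4 (irreducible over ℚ since 4 is not a perfect cube)

[ℚ(∛4)/ℚ] = 3


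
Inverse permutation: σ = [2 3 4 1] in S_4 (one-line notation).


To find σ⁻¹, swap domain and range:
σ(1) = 2 → σ⁻¹(2) = 1
σ(2) = 3 → σ⁻¹(3) = 2
σ(3) = 4 → σ⁻¹(4) = 3
σ(4) = 1 → σ⁻¹(1) = 4

σ⁻¹ = [4 1 2 3]


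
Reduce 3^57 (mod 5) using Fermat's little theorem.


Fermat's little theorem: if p is prime and gcd(a,p)=1, then a^(p-1) ≡ 1 (mod p)
p = 5 is prime, gcd(3,5) = 1
Reduce exponent: 57 mod 4 = 1
So 3^57 ≡ 3^1 (mod 5)
3^1 mod 5 = 3

3^57 ≡ 3 (mod 5)


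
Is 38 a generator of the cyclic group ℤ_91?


g generates ℤ_n iff gcd(g, n) = 1
gcd(38, 91) = 1
Since gcd = 1, 38 is a generator.

Yes, 38 generates ℤ_91


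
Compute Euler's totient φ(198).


Factor n: 198 = 2 × 3^2 × 11
φ(n) = n · ∏(1 - 1/p) over distinct primes p | n
φ(198) = 198 · (1 - 1/2) · (1 - 1/3) · (1 - 1/11) = 60

φ(198) = 60


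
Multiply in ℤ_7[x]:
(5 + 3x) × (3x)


Expand and collect like terms; reduce coefficients mod 7:
x^0: 5·0 = 0 ≡ 0 (mod 7)
x^1: 5·3 + 3·0 = 15 ≡ 1 (mod 7)
x^2: 3·3 = 9 ≡ 2 (mod 7)
Result: x + 2x^2

f · g = x + 2x^2


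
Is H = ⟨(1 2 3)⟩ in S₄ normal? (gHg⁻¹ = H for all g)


H = ⟨(1 2 3)⟩ in S₄
(1 4)(1 2 3)(1 4)⁻¹ = (4 2 3) ∉ ⟨(1 2 3)⟩

No, not a normal subgroup


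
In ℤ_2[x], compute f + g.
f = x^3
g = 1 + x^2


Add coefficients mod 2:
x^0: 0 + 1 = 1 (mod 2)
x^1: 0 + 0 = 0 (mod 2)
x^2: 0 + 1 = 1 (mod 2)
x^3: 1 + 0 = 1 (mod 2)
Result: 1 + x^2 + x^3

f + g = 1 + x^2 + x^3


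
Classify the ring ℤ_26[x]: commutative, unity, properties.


ℤ_26 has zero divisors (2·13 ≡ 0), and these lift to constant zero divisors in ℤ_26[x]; so not an integral domain
Commutative: Yes
Integral domain: No
Has unity: Yes

ℤ_26[x]: Commutative=Yes, Unity=Yes


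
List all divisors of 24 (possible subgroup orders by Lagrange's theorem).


Lagrange's theorem: |H| divides |G|
|G| = 24
Divisors of 24: 1, 2, 3, 4, 6, 8, 12, 24

Possible subgroup orders: {1, 2, 3, 4, 6, 8, 12, 24}


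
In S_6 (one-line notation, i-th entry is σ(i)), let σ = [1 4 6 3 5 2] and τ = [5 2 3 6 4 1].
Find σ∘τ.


σ∘τ: apply τ first, then σ
1 →τ 5 →σ 5
2 →τ 2 →σ 4
3 →τ 3 →σ 6
4 →τ 6 →σ 2
5 →τ 4 →σ 3
6 →τ 1 →σ 1

σ∘τ = [5 4 6 2 3 1]


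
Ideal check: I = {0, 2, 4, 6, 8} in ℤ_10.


Check ideal conditions for I = {0, 2, 4, 6, 8} in ℤ_10:
(1) I is an additive subgroup? Yes
(2) For r ∈ ℤ_10 and a ∈ I: r·a ∈ I? Yes

Yes, I is an ideal of ℤ_10


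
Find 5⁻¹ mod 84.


Use the extended Euclidean algorithm to write 1 = 5·s + 84·t; then s mod 84 is the inverse.
Euclidean algorithm:
  5 = 0·84 + 5
  84 = 16·5 + 4
  5 = 1·4 + 1
  4 = 4·1 + 0
gcd(5,84) = 1
Back-substitution gives: 5·(17) + 84·(-1) = 1
So 5⁻¹ ≡ 17 ≡ 17 (mod 84)
Check: 5 × 17 = 85 ≡ 1 (mod 84) ✓

5⁻¹ ≡ 17 (mod 84)


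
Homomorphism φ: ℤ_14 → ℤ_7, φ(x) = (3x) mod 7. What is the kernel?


Kernel = preimage of identity
ker(φ) = {x ∈ ℤ_14 : 3x ≡ 0 (mod 7)}. Since 7 | 14, φ is well-defined. The kernel is the cyclic subgroup ⟨7⟩ of ℤ_14 (order 2), i.e. {0, 7}

ker(φ) = {0, 7}


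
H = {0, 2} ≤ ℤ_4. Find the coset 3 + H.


3 + H = {3 + h (mod 4) : h ∈ H}
3+0=3, 3+2=1
3 + H = {1, 3} = 1 + H

3 + H = {1, 3}


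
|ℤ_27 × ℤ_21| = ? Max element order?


|ℤ_27 × ℤ_21| = 27 × 21 = 567
Max element order = lcm(27,21) = 189
Cyclic? No (gcd=3)

|ℤ_27×ℤ_21| = 567, max element order = 189


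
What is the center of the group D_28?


Z(G) = {g ∈ G | gx = xg for all x ∈ G}
For even n, Z(D_n) = {e, r^(n/2)}: the 180° rotation r^14 commutes with every reflection and rotation

Z(D_28) = {e, r^14}


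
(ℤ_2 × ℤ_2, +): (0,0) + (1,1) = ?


Operation: componentwise addition mod (2, 2)
(0,0) + (1,1) = ((a₁+b₁) mod 2, (a₂+b₂) mod 2) with a = (0,0), b = (1,1)

(0,0) + (1,1) = (1,1)


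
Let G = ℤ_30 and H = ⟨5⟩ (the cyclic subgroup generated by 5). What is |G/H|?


|⟨5⟩| = n / gcd(5, 30) = 30 / 5 = 6
H is normal (ℤ_30 is abelian).
|G/H| = |G| / |H| = 30 / 6 = 5

|G/H| = 5


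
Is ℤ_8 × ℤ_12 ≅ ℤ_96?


Comparing ℤ_8 × ℤ_12 and ℤ_96:
gcd(8,12) = 4 ≠ 1. Max element order in ℤ_8×ℤ_12 is lcm(8,12) = 24 < 96, so it has no element of order 96

No, ℤ_8 × ℤ_12 ≇ ℤ_96


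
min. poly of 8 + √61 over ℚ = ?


Let α = 8 + √61. Then α - 8 = √61, so (α - 8)² = 61, giving α² - 16α + 3 = 0. Degree 2 and α ∉ ℚ, so this is the minimal polynomial.

Minimal polynomial: x² - 16x + 3


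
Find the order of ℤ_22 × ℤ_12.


|A × B| = |A| · |B|
|ℤ_22 × ℤ_12| = 22 × 12 = 264

|ℤ_22 × ℤ_12| = 264


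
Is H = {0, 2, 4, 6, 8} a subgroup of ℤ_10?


Subgroup test for H = {0, 2, 4, 6, 8} in (ℤ_10, +):
(1) 0 ∈ H? Yes
(2) Closure: for all a,b ∈ H, (a+b) mod 10 ∈ H? Yes
(3) Inverses: for all a ∈ H, -a mod 10 ∈ H? Yes

Yes, H is a subgroup of ℤ_10


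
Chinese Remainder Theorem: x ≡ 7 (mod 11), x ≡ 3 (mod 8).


m₁ = 11, m₂ = 8, gcd = 1, so CRT applies. M = m₁·m₂ = 88
Let M₁ = M/m₁ = 8, M₂ = M/m₂ = 11
Find y₁ ≡ M₁⁻¹ (mod m₁): 8⁻¹ ≡ 7 (mod 11)
Find y₂ ≡ M₂⁻¹ (mod m₂): 11⁻¹ ≡ 3 (mod 8)
x = a₁·M₁·y₁ + a₂·M₂·y₂ = 7·8·7 + 3·11·3 = 491
Reduce mod 88: x ≡ 51
Check: 51 mod 11 = 7 ✓, 51 mod 8 = 3 ✓

x ≡ 51 (mod 88)


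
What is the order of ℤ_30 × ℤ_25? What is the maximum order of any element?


|ℤ_30 × ℤ_25| = 30 × 25 = 750
Max element order = lcm(30,25) = 150
Cyclic? No (gcd=5)

|ℤ_30×ℤ_25| = 750, max element order = 150


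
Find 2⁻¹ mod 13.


Use the extended Euclidean algorithm to write 1 = 2·s + 13·t; then s mod 13 is the inverse.
Euclidean algorithm:
  2 = 0·13 + 2
  13 = 6·2 + 1
  2 = 2·1 + 0
gcd(2,13) = 1
Back-substitution gives: 2·(-6) + 13·(1) = 1
So 2⁻¹ ≡ -6 ≡ 7 (mod 13)
Check: 2 × 7 = 14 ≡ 1 (mod 13) ✓

2⁻¹ ≡ 7 (mod 13)


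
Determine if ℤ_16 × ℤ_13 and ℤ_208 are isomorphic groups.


Comparing ℤ_16 × ℤ_13 and ℤ_208:
gcd(16,13) = 1, so ℤ_16 × ℤ_13 ≅ ℤ_208 (CRT)

Yes, ℤ_16 × ℤ_13 ≅ ℤ_208


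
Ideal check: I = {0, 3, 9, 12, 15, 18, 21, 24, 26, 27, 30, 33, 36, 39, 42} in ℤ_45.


Check ideal conditions for I = {0, 3, 9, 12, 15, 18, 21, 24, 26, 27, 30, 33, 36, 39, 42} in ℤ_45:
(1) I is an additive subgroup? No
(2) For r ∈ ℤ_45 and a ∈ I: r·a ∈ I? No  [counterexample: r=2, a=3, r·a mod 45 = 6 ∉ I]

No, I is not an ideal of ℤ_45


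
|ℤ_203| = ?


ℤ_n has n elements.

|ℤ_203| = 203


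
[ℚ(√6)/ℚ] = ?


√6 has minimal polynomial x² - 6 (irreducible over ℚ since 6 is squarefree)

[ℚ(√6)/ℚ] = 2


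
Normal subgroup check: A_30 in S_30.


H = A_30 in S_30
A_30 has index 2 in S_30, and every subgroup of index 2 is normal

Yes, normal subgroup


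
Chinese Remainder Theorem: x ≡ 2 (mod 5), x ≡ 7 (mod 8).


m₁ = 5, m₂ = 8, gcd = 1, so CRT applies. M = m₁·m₂ = 40
Let M₁ = M/m₁ = 8, M₂ = M/m₂ = 5
Find y₁ ≡ M₁⁻¹ (mod m₁): 8⁻¹ ≡ 2 (mod 5)
Find y₂ ≡ M₂⁻¹ (mod m₂): 5⁻¹ ≡ 5 (mod 8)
x = a₁·M₁·y₁ + a₂·M₂·y₂ = 2·8·2 + 7·5·5 = 207
Reduce mod 40: x ≡ 7
Check: 7 mod 5 = 2 ✓, 7 mod 8 = 7 ✓

x ≡ 7 (mod 40)


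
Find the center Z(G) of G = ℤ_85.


Z(G) = {g ∈ G | gx = xg for all x ∈ G}
ℤ_85 is abelian, so Z(G) = G

Z(ℤ_85) = ℤ_85


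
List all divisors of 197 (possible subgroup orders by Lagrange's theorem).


Lagrange's theorem: |H| divides |G|
|G| = 197
Divisors of 197: 1, 197

Possible subgroup orders: {1, 197}


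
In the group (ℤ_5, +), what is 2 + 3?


Operation: addition mod 5
2 + 3 = (a + b) mod 5 with a = 2, b = 3

2 + 3 = 0


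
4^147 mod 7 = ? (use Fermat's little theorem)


Fermat's little theorem: if p is prime and gcd(a,p)=1, then a^(p-1) ≡ 1 (mod p)
p = 7 is prime, gcd(4,7) = 1
Reduce exponent: 147 mod 6 = 3
So 4^147 ≡ 4^3 (mod 7)
4^3 mod 7 = 1

4^147 ≡ 1 (mod 7)


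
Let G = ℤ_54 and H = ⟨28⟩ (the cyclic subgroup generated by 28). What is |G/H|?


|⟨28⟩| = n / gcd(28, 54) = 54 / 2 = 27
H is normal (ℤ_54 is abelian).
|G/H| = |G| / |H| = 54 / 27 = 2

|G/H| = 2


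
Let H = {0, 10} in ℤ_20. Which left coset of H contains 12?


12 + H = {12 + h (mod 20) : h ∈ H}
12+0=12, 12+10=2
12 + H = {2, 12} = 2 + H

12 + H = {2, 12}


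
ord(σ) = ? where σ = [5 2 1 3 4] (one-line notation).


Cycle decomposition: (1 5 4 3)
Cycle lengths: 4
Order = lcm(4) = 4

ord(σ) = 4


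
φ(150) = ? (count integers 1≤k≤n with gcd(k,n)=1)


Factor n: 150 = 2 × 3 × 5^2
φ(n) = n · ∏(1 - 1/p) over distinct primes p | n
φ(150) = 150 · (1 - 1/2) · (1 - 1/3) · (1 - 1/5) = 40

φ(150) = 40


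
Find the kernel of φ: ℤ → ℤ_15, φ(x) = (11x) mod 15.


Kernel = preimage of identity
ker(φ) = {x ∈ ℤ : 11x ≡ 0 (mod 15)}. gcd(11,15) = 1, so 11x ≡ 0 (mod 15) ⟺ x ≡ 0 (mod 15/1 = 15). Hence ker(φ) = 15ℤ

ker(φ) = 15ℤ


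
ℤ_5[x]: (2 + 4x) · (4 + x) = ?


Expand and collect like terms; reduce coefficients mod 5:
x^0: 2·4 = 8 ≡ 3 (mod 5)
x^1: 2·1 + 4·4 = 18 ≡ 3 (mod 5)
x^2: 4·1 = 4 ≡ 4 (mod 5)
Result: 3 + 3x + 4x^2

f · g = 3 + 3x + 4x^2


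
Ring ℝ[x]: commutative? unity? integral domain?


Polynomial ring over ℝ (an integral domain) is a commutative integral domain with unity 1
Commutative: Yes
Integral domain: Yes
Has unity: Yes

ℝ[x]: Commutative=Yes, Unity=Yes


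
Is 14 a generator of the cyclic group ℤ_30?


g generates ℤ_n iff gcd(g, n) = 1
gcd(14, 30) = 2
Since gcd = 2 ≠ 1, ⟨14⟩ has order 15 < 30, so 14 is not a generator.

No, 14 does not generate ℤ_30


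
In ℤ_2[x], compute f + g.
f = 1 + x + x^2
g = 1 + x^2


Add coefficients mod 2:
x^0: 1 + 1 = 0 (mod 2)
x^1: 1 + 0 = 1 (mod 2)
x^2: 1 + 1 = 0 (mod 2)
Result: x

f + g = x


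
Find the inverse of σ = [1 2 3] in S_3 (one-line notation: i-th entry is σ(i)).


To find σ⁻¹, swap domain and range:
σ(1) = 1 → σ⁻¹(1) = 1
σ(2) = 2 → σ⁻¹(2) = 2
σ(3) = 3 → σ⁻¹(3) = 3

σ⁻¹ = [1 2 3]


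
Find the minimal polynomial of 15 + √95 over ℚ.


Let α = 15 + √95. Then α - 15 = √95, so (α - 15)² = 95, giving α² - 30α + 130 = 0. Degree 2 and α ∉ ℚ, so this is the minimal polynomial.

Minimal polynomial: x² - 30x + 130


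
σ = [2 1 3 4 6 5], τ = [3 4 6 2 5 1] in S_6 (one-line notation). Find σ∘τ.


σ∘τ: apply τ first, then σ
1 →τ 3 →σ 3
2 →τ 4 →σ 4
3 →τ 6 →σ 5
4 →τ 2 →σ 1
5 →τ 5 →σ 6
6 →τ 1 →σ 2

σ∘τ = [3 4 5 1 6 2]


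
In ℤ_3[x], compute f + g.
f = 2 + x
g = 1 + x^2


Add coefficients mod 3:
x^0: 2 + 1 = 0 (mod 3)
x^1: 1 + 0 = 1 (mod 3)
x^2: 0 + 1 = 1 (mod 3)
Result: x + x^2

f + g = x + x^2


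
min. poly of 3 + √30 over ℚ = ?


Let α = 3 + √30. Then α - 3 = √30, so (α - 3)² = 30, giving α² - 6α - 21 = 0. Degree 2 and α ∉ ℚ, so this is the minimal polynomial.

Minimal polynomial: x² - 6x - 21


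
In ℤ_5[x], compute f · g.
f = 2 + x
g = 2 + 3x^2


Expand and collect like terms; reduce coefficients mod 5:
x^0: 2·2 = 4 ≡ 4 (mod 5)
x^1: 2·0 + 1·2 = 2 ≡ 2 (mod 5)
x^2: 2·3 + 1·0 = 6 ≡ 1 (mod 5)
x^3: 1·3 = 3 ≡ 3 (mod 5)
Result: 4 + 2x + x^2 + 3x^3

f · g = 4 + 2x + x^2 + 3x^3


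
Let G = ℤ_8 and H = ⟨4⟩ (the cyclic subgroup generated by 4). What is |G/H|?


|⟨4⟩| = n / gcd(4, 8) = 8 / 4 = 2
H is normal (ℤ_8 is abelian).
|G/H| = |G| / |H| = 8 / 2 = 4

|G/H| = 4


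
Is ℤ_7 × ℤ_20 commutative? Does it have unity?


Direct product ring; commutative with unity (1,1); but (1,0)·(0,1) = (0,0) gives zero divisors, so not an integral domain
Commutative: Yes
Integral domain: No
Has unity: Yes

ℤ_7 × ℤ_20: Commutative=Yes, Unity=Yes


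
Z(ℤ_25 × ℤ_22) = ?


Z(G) = {g ∈ G | gx = xg for all x ∈ G}
Direct product of abelian groups is abelian, so Z(G) = G

Z(ℤ_25 × ℤ_22) = ℤ_25 × ℤ_22


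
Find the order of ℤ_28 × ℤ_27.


|A × B| = |A| · |B|
|ℤ_28 × ℤ_27| = 28 × 27 = 756

|ℤ_28 × ℤ_27| = 756


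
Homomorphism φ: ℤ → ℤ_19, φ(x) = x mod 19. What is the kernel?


Kernel = preimage of identity
ker(φ) = {x ∈ ℤ : x ≡ 0 (mod 19)} = 19ℤ = {0, ±19, ±38, ...}

ker(φ) = 19ℤ


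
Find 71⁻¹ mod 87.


Use the extended Euclidean algorithm to write 1 = 71·s + 87·t; then s mod 87 is the inverse.
Euclidean algorithm:
  71 = 0·87 + 71
  87 = 1·71 + 16
  71 = 4·16 + 7
  16 = 2·7 + 2
  7 = 3·2 + 1
  2 = 2·1 + 0
gcd(71,87) = 1
Back-substitution gives: 71·(38) + 87·(-31) = 1
So 71⁻¹ ≡ 38 ≡ 38 (mod 87)
Check: 71 × 38 = 2698 ≡ 1 (mod 87) ✓

71⁻¹ ≡ 38 (mod 87)


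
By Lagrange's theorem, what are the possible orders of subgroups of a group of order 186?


Lagrange's theorem: |H| divides |G|
|G| = 186
Divisors of 186: 1, 2, 3, 6, 31, 62, 93, 186

Possible subgroup orders: {1, 2, 3, 6, 31, 62, 93, 186}


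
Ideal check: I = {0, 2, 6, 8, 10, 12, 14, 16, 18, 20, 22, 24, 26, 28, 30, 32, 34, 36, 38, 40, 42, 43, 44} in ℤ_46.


Check ideal conditions for I = {0, 2, 6, 8, 10, 12, 14, 16, 18, 20, 22, 24, 26, 28, 30, 32, 34, 36, 38, 40, 42, 43, 44} in ℤ_46:
(1) I is an additive subgroup? No
(2) For r ∈ ℤ_46 and a ∈ I: r·a ∈ I? No  [counterexample: r=2, a=2, r·a mod 46 = 4 ∉ I]

No, I is not an ideal of ℤ_46


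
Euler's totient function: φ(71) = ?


Factor n: 71 = 71
φ(n) = n · ∏(1 - 1/p) over distinct primes p | n
φ(71) = 71 · (1 - 1/71) = 70

φ(71) = 70


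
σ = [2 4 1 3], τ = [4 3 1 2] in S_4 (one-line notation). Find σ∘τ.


σ∘τ: apply τ first, then σ
1 →τ 4 →σ 3
2 →τ 3 →σ 1
3 →τ 1 →σ 2
4 →τ 2 →σ 4

σ∘τ = [3 1 2 4]


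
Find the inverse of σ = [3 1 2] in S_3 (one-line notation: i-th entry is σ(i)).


To find σ⁻¹, swap domain and range:
σ(1) = 3 → σ⁻¹(3) = 1
σ(2) = 1 → σ⁻¹(1) = 2
σ(3) = 2 → σ⁻¹(2) = 3

σ⁻¹ = [2 3 1]


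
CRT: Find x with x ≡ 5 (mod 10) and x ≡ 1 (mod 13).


m₁ = 10, m₂ = 13, gcd = 1, so CRT applies. M = m₁·m₂ = 130
Let M₁ = M/m₁ = 13, M₂ = M/m₂ = 10
Find y₁ ≡ M₁⁻¹ (mod m₁): 13⁻¹ ≡ 7 (mod 10)
Find y₂ ≡ M₂⁻¹ (mod m₂): 10⁻¹ ≡ 4 (mod 13)
x = a₁·M₁·y₁ + a₂·M₂·y₂ = 5·13·7 + 1·10·4 = 495
Reduce mod 130: x ≡ 105
Check: 105 mod 10 = 5 ✓, 105 mod 13 = 1 ✓

x ≡ 105 (mod 130)


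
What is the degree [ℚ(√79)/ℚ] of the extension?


√79 has minimal polynomial x² - 79 (irreducible over ℚ since 79 is squarefree)

[ℚ(√79)/ℚ] = 2


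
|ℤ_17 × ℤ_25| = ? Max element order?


|ℤ_17 × ℤ_25| = 17 × 25 = 425
Max element order = lcm(17,25) = 425
Cyclic? Yes (gcd=1)

|ℤ_17×ℤ_25| = 425, max element order = 425


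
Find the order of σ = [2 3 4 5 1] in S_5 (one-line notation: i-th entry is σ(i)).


Cycle decomposition: (1 2 3 4 5)
Cycle lengths: 5
Order = lcm(5) = 5

ord(σ) = 5


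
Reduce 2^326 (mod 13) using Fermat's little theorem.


Fermat's little theorem: if p is prime and gcd(a,p)=1, then a^(p-1) ≡ 1 (mod p)
p = 13 is prime, gcd(2,13) = 1
Reduce exponent: 326 mod 12 = 2
So 2^326 ≡ 2^2 (mod 13)
2^2 mod 13 = 4

2^326 ≡ 4 (mod 13)


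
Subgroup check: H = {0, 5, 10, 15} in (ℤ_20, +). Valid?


Subgroup test for H = {0, 5, 10, 15} in (ℤ_20, +):
(1) 0 ∈ H? Yes
(2) Closure: for all a,b ∈ H, (a+b) mod 20 ∈ H? Yes
(3) Inverses: for all a ∈ H, -a mod 20 ∈ H? Yes

Yes, H is a subgroup of ℤ_20


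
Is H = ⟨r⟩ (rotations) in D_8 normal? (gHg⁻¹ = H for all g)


H = ⟨r⟩ (rotations) in D_8
The rotation subgroup ⟨r⟩ has index 2 in D_8, so it is normal

Yes, normal subgroup


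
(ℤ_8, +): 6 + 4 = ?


Operation: addition mod 8
6 + 4 = (a + b) mod 8 with a = 6, b = 4

6 + 4 = 2


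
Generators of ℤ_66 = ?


g generates ℤ_n iff gcd(g,n) = 1
Prime factors of 66: 2, 3, 11
Generators are g ∈ {1,...,65} not divisible by any of these primes.
Generators: {1, 5, 7, 13, 17, 19, 23, 25, 29, 31, 35, 37, 41, 43, 47, 49, 53, 59, 61, 65}
Number of generators = φ(66) = 20

Generators of ℤ_66 = {1, 5, 7, 13, 17, 19, 23, 25, 29, 31, 35, 37, 41, 43, 47, 49, 53, 59, 61, 65}


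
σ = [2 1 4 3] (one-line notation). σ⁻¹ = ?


To find σ⁻¹, swap domain and range:
σ(1) = 2 → σ⁻¹(2) = 1
σ(2) = 1 → σ⁻¹(1) = 2
σ(3) = 4 → σ⁻¹(4) = 3
σ(4) = 3 → σ⁻¹(3) = 4

σ⁻¹ = [2 1 4 3]


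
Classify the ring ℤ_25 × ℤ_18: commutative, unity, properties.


Direct product ring; commutative with unity (1,1); but (1,0)·(0,1) = (0,0) gives zero divisors, so not an integral domain
Commutative: Yes
Integral domain: No
Has unity: Yes

ℤ_25 × ℤ_18: Commutative=Yes, Unity=Yes


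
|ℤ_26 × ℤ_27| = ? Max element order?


|ℤ_26 × ℤ_27| = 26 × 27 = 702
Max element order = lcm(26,27) = 702
Cyclic? Yes (gcd=1)

|ℤ_26×ℤ_27| = 702, max element order = 702


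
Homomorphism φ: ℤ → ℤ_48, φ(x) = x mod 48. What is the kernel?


Kernel = preimage of identity
ker(φ) = {x ∈ ℤ : x ≡ 0 (mod 48)} = 48ℤ = {0, ±48, ±96, ...}

ker(φ) = 48ℤ


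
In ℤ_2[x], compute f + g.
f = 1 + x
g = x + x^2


Add coefficients mod 2:
x^0: 1 + 0 = 1 (mod 2)
x^1: 1 + 1 = 0 (mod 2)
x^2: 0 + 1 = 1 (mod 2)
Result: 1 + x^2

f + g = 1 + x^2


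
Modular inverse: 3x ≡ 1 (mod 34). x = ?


Use the extended Euclidean algorithm to write 1 = 3·s + 34·t; then s mod 34 is the inverse.
Euclidean algorithm:
  3 = 0·34 + 3
  34 = 11·3 + 1
  3 = 3·1 + 0
gcd(3,34) = 1
Back-substitution gives: 3·(-11) + 34·(1) = 1
So 3⁻¹ ≡ -11 ≡ 23 (mod 34)
Check: 3 × 23 = 69 ≡ 1 (mod 34) ✓

3⁻¹ ≡ 23 (mod 34)


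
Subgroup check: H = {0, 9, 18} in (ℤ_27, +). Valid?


Subgroup test for H = {0, 9, 18} in (ℤ_27, +):
(1) 0 ∈ H? Yes
(2) Closure: for all a,b ∈ H, (a+b) mod 27 ∈ H? Yes
(3) Inverses: for all a ∈ H, -a mod 27 ∈ H? Yes

Yes, H is a subgroup of ℤ_27


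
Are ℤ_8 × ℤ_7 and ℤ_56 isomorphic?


Comparing ℤ_8 × ℤ_7 and ℤ_56:
gcd(8,7) = 1, so ℤ_8 × ℤ_7 ≅ ℤ_56 (CRT)

Yes, ℤ_8 × ℤ_7 ≅ ℤ_56


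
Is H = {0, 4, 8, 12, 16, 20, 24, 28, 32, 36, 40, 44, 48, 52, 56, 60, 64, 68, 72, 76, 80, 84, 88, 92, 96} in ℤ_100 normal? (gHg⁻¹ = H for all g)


H = {0, 4, 8, 12, 16, 20, 24, 28, 32, 36, 40, 44, 48, 52, 56, 60, 64, 68, 72, 76, 80, 84, 88, 92, 96} in ℤ_100
ℤ_100 is abelian; every subgroup of an abelian group is normal

Yes, normal subgroup


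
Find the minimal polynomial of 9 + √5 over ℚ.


Let α = 9 + √5. Then α - 9 = √5, so (α - 9)² = 5, giving α² - 18α + 76 = 0. Degree 2 and α ∉ ℚ, so this is the minimal polynomial.

Minimal polynomial: x² - 18x + 76


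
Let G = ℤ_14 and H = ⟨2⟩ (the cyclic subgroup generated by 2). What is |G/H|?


|⟨2⟩| = n / gcd(2, 14) = 14 / 2 = 7
H is normal (ℤ_14 is abelian).
|G/H| = |G| / |H| = 14 / 7 = 2

|G/H| = 2


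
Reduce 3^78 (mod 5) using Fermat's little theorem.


Fermat's little theorem: if p is prime and gcd(a,p)=1, then a^(p-1) ≡ 1 (mod p)
p = 5 is prime, gcd(3,5) = 1
Reduce exponent: 78 mod 4 = 2
So 3^78 ≡ 3^2 (mod 5)
3^2 mod 5 = 4

3^78 ≡ 4 (mod 5)


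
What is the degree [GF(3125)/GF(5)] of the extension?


GF(3125) = GF(5^5), so the extension degree is 5

[GF(3125)/GF(5)] = 5


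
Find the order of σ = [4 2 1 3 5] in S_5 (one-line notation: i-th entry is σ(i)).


Cycle decomposition: (1 4 3)
Cycle lengths: 3
Order = lcm(3) = 3

ord(σ) = 3


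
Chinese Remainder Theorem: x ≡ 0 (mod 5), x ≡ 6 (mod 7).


m₁ = 5, m₂ = 7, gcd = 1, so CRT applies. M = m₁·m₂ = 35
Let M₁ = M/m₁ = 7, M₂ = M/m₂ = 5
Find y₁ ≡ M₁⁻¹ (mod m₁): 7⁻¹ ≡ 3 (mod 5)
Find y₂ ≡ M₂⁻¹ (mod m₂): 5⁻¹ ≡ 3 (mod 7)
x = a₁·M₁·y₁ + a₂·M₂·y₂ = 0·7·3 + 6·5·3 = 90
Reduce mod 35: x ≡ 20
Check: 20 mod 5 = 0 ✓, 20 mod 7 = 6 ✓

x ≡ 20 (mod 35)


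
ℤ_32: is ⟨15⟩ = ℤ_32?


g generates ℤ_n iff gcd(g, n) = 1
gcd(15, 32) = 1
Since gcd = 1, 15 is a generator.

Yes, 15 generates ℤ_32


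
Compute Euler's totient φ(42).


Factor n: 42 = 2 × 3 × 7
φ(n) = n · ∏(1 - 1/p) over distinct primes p | n
φ(42) = 42 · (1 - 1/2) · (1 - 1/3) · (1 - 1/7) = 12

φ(42) = 12


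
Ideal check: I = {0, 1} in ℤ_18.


Check ideal conditions for I = {0, 1} in ℤ_18:
(1) I is an additive subgroup? No
(2) For r ∈ ℤ_18 and a ∈ I: r·a ∈ I? No  [counterexample: r=2, a=1, r·a mod 18 = 2 ∉ I]

No, I is not an ideal of ℤ_18


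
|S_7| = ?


|S_n| = n! (number of permutations of n symbols)
|S_7| = 7! = 5040

|S_7| = 5040


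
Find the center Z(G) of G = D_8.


Z(G) = {g ∈ G | gx = xg for all x ∈ G}
For even n, Z(D_n) = {e, r^(n/2)}: the 180° rotation r^4 commutes with every reflection and rotation

Z(D_8) = {e, r^4}


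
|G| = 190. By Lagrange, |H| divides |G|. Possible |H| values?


Lagrange's theorem: |H| divides |G|
|G| = 190
Divisors of 190: 1, 2, 5, 10, 19, 38, 95, 190

Possible subgroup orders: {1, 2, 5, 10, 19, 38, 95, 190}


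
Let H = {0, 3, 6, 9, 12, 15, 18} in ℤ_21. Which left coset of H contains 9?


9 + H = {9 + h (mod 21) : h ∈ H}
9+0=9, 9+3=12, 9+6=15, 9+9=18, 9+12=0, 9+15=3, 9+18=6
9 + H = {0, 3, 6, 9, 12, 15, 18} = 0 + H

9 + H = {0, 3, 6, 9, 12, 15, 18}


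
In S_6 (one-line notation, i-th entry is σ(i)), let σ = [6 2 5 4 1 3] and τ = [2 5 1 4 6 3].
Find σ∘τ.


σ∘τ: apply τ first, then σ
1 →τ 2 →σ 2
2 →τ 5 →σ 1
3 →τ 1 →σ 6
4 →τ 4 →σ 4
5 →τ 6 →σ 3
6 →τ 3 →σ 5

σ∘τ = [2 1 6 4 3 5]


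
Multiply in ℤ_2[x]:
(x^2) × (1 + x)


Expand and collect like terms; reduce coefficients mod 2:
x^0: 0·1 = 0 ≡ 0 (mod 2)
x^1: 0·1 + 0·1 = 0 ≡ 0 (mod 2)
x^2: 0·1 + 1·1 = 1 ≡ 1 (mod 2)
x^3: 1·1 = 1 ≡ 1 (mod 2)
Result: x^2 + x^3

f · g = x^2 + x^3


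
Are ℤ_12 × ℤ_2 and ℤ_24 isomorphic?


Comparing ℤ_12 × ℤ_2 and ℤ_24:
gcd(12,2) = 2 ≠ 1. Max element order in ℤ_12×ℤ_2 is lcm(12,2) = 12 < 24, so it has no element of order 24

No, ℤ_12 × ℤ_2 ≇ ℤ_24


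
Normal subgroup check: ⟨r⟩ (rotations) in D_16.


H = ⟨r⟩ (rotations) in D_16
The rotation subgroup ⟨r⟩ has index 2 in D_16, so it is normal

Yes, normal subgroup


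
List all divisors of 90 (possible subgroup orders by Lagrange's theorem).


Lagrange's theorem: |H| divides |G|
|G| = 90
Divisors of 90: 1, 2, 3, 5, 6, 9, 10, 15, 18, 30, 45, 90

Possible subgroup orders: {1, 2, 3, 5, 6, 9, 10, 15, 18, 30, 45, 90}


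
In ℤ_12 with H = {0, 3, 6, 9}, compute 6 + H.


6 + H = {6 + h (mod 12) : h ∈ H}
6+0=6, 6+3=9, 6+6=0, 6+9=3
6 + H = {0, 3, 6, 9} = 0 + H

6 + H = {0, 3, 6, 9}


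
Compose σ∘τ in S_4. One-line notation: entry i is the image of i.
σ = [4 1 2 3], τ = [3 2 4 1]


σ∘τ: apply τ first, then σ
1 →τ 3 →σ 2
2 →τ 2 →σ 1
3 →τ 4 →σ 3
4 →τ 1 →σ 4

σ∘τ = [2 1 3 4]


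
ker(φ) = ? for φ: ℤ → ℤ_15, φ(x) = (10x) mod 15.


Kernel = preimage of identity
ker(φ) = {x ∈ ℤ : 10x ≡ 0 (mod 15)}. gcd(10,15) = 5, so 10x ≡ 0 (mod 15) ⟺ x ≡ 0 (mod 15/5 = 3). Hence ker(φ) = 3ℤ

ker(φ) = 3ℤ


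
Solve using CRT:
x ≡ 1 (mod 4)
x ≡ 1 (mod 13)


m₁ = 4, m₂ = 13, gcd = 1, so CRT applies. M = m₁·m₂ = 52
Let M₁ = M/m₁ = 13, M₂ = M/m₂ = 4
Find y₁ ≡ M₁⁻¹ (mod m₁): 13⁻¹ ≡ 1 (mod 4)
Find y₂ ≡ M₂⁻¹ (mod m₂): 4⁻¹ ≡ 10 (mod 13)
x = a₁·M₁·y₁ + a₂·M₂·y₂ = 1·13·1 + 1·4·10 = 53
Reduce mod 52: x ≡ 1
Check: 1 mod 4 = 1 ✓, 1 mod 13 = 1 ✓

x ≡ 1 (mod 52)


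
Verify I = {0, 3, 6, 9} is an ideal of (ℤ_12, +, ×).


Check ideal conditions for I = {0, 3, 6, 9} in ℤ_12:
(1) I is an additive subgroup? Yes
(2) For r ∈ ℤ_12 and a ∈ I: r·a ∈ I? Yes

Yes, I is an ideal of ℤ_12


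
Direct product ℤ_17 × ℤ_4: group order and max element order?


|ℤ_17 × ℤ_4| = 17 × 4 = 68
Max element order = lcm(17,4) = 68
Cyclic? Yes (gcd=1)

|ℤ_17×ℤ_4| = 68, max element order = 68


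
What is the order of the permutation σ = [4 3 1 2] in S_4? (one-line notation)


Cycle decomposition: (1 4 2 3)
Cycle lengths: 4
Order = lcm(4) = 4

ord(σ) = 4


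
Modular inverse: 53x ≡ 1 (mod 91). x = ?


Use the extended Euclidean algorithm to write 1 = 53·s + 91·t; then s mod 91 is the inverse.
Euclidean algorithm:
  53 = 0·91 + 53
  91 = 1·53 + 38
  53 = 1·38 + 15
  38 = 2·15 + 8
  15 = 1·8 + 7
  8 = 1·7 + 1
  7 = 7·1 + 0
gcd(53,91) = 1
Back-substitution gives: 53·(-12) + 91·(7) = 1
So 53⁻¹ ≡ -12 ≡ 79 (mod 91)
Check: 53 × 79 = 4187 ≡ 1 (mod 91) ✓

53⁻¹ ≡ 79 (mod 91)


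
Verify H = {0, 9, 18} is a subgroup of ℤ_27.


Subgroup test for H = {0, 9, 18} in (ℤ_27, +):
(1) 0 ∈ H? Yes
(2) Closure: for all a,b ∈ H, (a+b) mod 27 ∈ H? Yes
(3) Inverses: for all a ∈ H, -a mod 27 ∈ H? Yes

Yes, H is a subgroup of ℤ_27


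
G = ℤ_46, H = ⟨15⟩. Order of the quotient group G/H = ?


|⟨15⟩| = n / gcd(15, 46) = 46 / 1 = 46
H is normal (ℤ_46 is abelian).
|G/H| = |G| / |H| = 46 / 46 = 1

|G/H| = 1


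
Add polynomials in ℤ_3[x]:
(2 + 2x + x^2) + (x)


Add coefficients mod 3:
x^0: 2 + 0 = 2 (mod 3)
x^1: 2 + 1 = 0 (mod 3)
x^2: 1 + 0 = 1 (mod 3)
Result: 2 + x^2

f + g = 2 + x^2


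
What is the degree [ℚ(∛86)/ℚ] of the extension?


∛86 has minimal polynomial x³ - 86 (irreducible over ℚ since 86 is not a perfect cube)

[ℚ(∛86)/ℚ] = 3


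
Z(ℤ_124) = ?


Z(G) = {g ∈ G | gx = xg for all x ∈ G}
ℤ_124 is abelian, so Z(G) = G

Z(ℤ_124) = ℤ_124


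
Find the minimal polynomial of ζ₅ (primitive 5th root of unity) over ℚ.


ζ₅ is a root of Φ₅(x) = x⁴ + x³ + x² + x + 1, irreducible over ℚ

Minimal polynomial: x⁴ + x³ + x² + x + 1


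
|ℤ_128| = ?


ℤ_n has n elements.

|ℤ_128| = 128


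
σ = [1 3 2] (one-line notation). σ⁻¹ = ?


To find σ⁻¹, swap domain and range:
σ(1) = 1 → σ⁻¹(1) = 1
σ(2) = 3 → σ⁻¹(3) = 2
σ(3) = 2 → σ⁻¹(2) = 3

σ⁻¹ = [1 3 2]


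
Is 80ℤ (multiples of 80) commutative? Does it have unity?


80ℤ is a commutative ring under +,× but has no multiplicative identity (1 ∉ 80ℤ); it has no zero divisors, but without unity it is not an integral domain
Commutative: Yes
Integral domain: No
Has unity: No

80ℤ (multiples of 80): Commutative=Yes, Unity=No


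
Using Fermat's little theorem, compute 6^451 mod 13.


Fermat's little theorem: if p is prime and gcd(a,p)=1, then a^(p-1) ≡ 1 (mod p)
p = 13 is prime, gcd(6,13) = 1
Reduce exponent: 451 mod 12 = 7
So 6^451 ≡ 6^7 (mod 13)
6^7 mod 13 = 7

6^451 ≡ 7 (mod 13)
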